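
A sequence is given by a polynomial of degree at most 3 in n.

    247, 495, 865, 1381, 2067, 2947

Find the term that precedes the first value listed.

97

Δ: 248  370  516  686  880
Δ²: 122  146  170  194
Δ³: 24  24  24
The third differences are constant at 24.
Work back: 122 − 24 = 98;  248 − 98 = 150;  247 − 150 = 97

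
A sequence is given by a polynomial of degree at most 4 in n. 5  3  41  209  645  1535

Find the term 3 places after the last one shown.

9509

D1: -2  38  168  436  890
D2: 40  130  268  454
D3: 90  138  186
D4: 48  48
Fourth differences constant at 48.
186 + 48 = 234;  454 + 234 = 688;  890 + 688 = 1578;  1535 + 1578 = 3113
234 + 48 = 282;  688 + 282 = 970;  1578 + 970 = 2548;  3113 + 2548 = 5661
282 + 48 = 330;  970 + 330 = 1300;  2548 + 1300 = 3848;  5661 + 3848 = 9509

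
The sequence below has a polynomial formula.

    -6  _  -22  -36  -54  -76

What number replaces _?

Using the last 4 terms:
-14, -18, -22
-4, -4
Constant second difference = -4.
Extend backward: -14 + 4 = -10;  -22 + 10 = -12

-12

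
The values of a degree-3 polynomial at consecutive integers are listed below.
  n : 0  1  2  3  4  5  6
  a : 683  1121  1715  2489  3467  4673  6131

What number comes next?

7865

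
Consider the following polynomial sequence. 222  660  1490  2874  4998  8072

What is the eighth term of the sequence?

18030

438  830  1384  2124  3074
392  554  740  950
162  186  210
24  24
Fourth differences constant at 24.
210 + 24 = 234;  950 + 234 = 1184;  3074 + 1184 = 4258;  8072 + 4258 = 12330
234 + 24 = 258;  1184 + 258 = 1442;  4258 + 1442 = 5700;  12330 + 5700 = 18030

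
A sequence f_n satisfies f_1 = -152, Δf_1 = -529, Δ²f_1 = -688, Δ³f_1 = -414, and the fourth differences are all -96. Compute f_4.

Build the table forward from the leading diagonal:
Δ⁴: -96  -96  -96  -96
Δ³: -414  -510  -606  -702
Δ²: -688  -1102  -1612  -2218
Δ: -529  -1217  -2319  -3931
f: -152  -681  -1898  -4217

-4217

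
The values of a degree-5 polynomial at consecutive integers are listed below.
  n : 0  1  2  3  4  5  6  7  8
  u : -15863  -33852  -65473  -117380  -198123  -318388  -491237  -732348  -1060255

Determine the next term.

Δ: -17989  -31621  -51907  -80743  -120265  -172849  -241111  -327907
Δ²: -13632  -20286  -28836  -39522  -52584  -68262  -86796
Δ³: -6654  -8550  -10686  -13062  -15678  -18534
Δ⁴: -1896  -2136  -2376  -2616  -2856
Δ⁵: -240  -240  -240  -240
Fifth differences constant at -240.
-2856 − 240 = -3096;  -18534 − 3096 = -21630;  -86796 − 21630 = -108426;  -327907 − 108426 = -436333;  -1060255 − 436333 = -1496588

-1496588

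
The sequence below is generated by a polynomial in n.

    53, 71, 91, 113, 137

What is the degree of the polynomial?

2

18, 20, 22, 24
2, 2, 2
The second differences are constant, so the polynomial has degree 2.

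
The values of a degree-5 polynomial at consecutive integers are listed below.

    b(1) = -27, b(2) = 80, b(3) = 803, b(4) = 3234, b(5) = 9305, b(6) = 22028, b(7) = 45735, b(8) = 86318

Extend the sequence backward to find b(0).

Δ: 107  723  2431  6071  12723  23707  40583
Δ²: 616  1708  3640  6652  10984  16876
Δ³: 1092  1932  3012  4332  5892
Δ⁴: 840  1080  1320  1560
Δ⁵: 240  240  240
The fifth differences are constant at 240.
Work back: 840 − 240 = 600;  1092 − 600 = 492;  616 − 492 = 124;  107 − 124 = -17;  -27 + 17 = -10

-10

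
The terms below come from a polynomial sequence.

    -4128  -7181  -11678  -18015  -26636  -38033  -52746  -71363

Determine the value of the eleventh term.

-157238

D1: -3053, -4497, -6337, -8621, -11397, -14713, -18617
D2: -1444, -1840, -2284, -2776, -3316, -3904
D3: -396, -444, -492, -540, -588
D4: -48, -48, -48, -48
Constant fourth difference = -48, so extend:
-588 − 48 = -636;  -3904 − 636 = -4540;  -18617 − 4540 = -23157;  -71363 − 23157 = -94520
-636 − 48 = -684;  -4540 − 684 = -5224;  -23157 − 5224 = -28381;  -94520 − 28381 = -122901
-684 − 48 = -732;  -5224 − 732 = -5956;  -28381 − 5956 = -34337;  -122901 − 34337 = -157238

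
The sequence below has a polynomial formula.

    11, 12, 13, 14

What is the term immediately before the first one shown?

10

Δ: 1  1  1
The first differences are constant at 1.
Work back: 11 − 1 = 10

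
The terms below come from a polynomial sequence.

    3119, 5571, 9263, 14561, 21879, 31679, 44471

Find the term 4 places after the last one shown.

2452, 3692, 5298, 7318, 9800, 12792
1240, 1606, 2020, 2482, 2992
366, 414, 462, 510
48, 48, 48
Constant fourth difference = 48, so extend:
510 + 48 = 558;  2992 + 558 = 3550;  12792 + 3550 = 16342;  44471 + 16342 = 60813
558 + 48 = 606;  3550 + 606 = 4156;  16342 + 4156 = 20498;  60813 + 20498 = 81311
606 + 48 = 654;  4156 + 654 = 4810;  20498 + 4810 = 25308;  81311 + 25308 = 106619
654 + 48 = 702;  4810 + 702 = 5512;  25308 + 5512 = 30820;  106619 + 30820 = 137439

137439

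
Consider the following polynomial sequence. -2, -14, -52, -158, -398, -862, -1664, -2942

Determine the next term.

-4858

D1: -12 , -38 , -106 , -240 , -464 , -802 , -1278
D2: -26 , -68 , -134 , -224 , -338 , -476
D3: -42 , -66 , -90 , -114 , -138
D4: -24 , -24 , -24 , -24
Constant fourth difference = -24, so extend:
-138 − 24 = -162;  -476 − 162 = -638;  -1278 − 638 = -1916;  -2942 − 1916 = -4858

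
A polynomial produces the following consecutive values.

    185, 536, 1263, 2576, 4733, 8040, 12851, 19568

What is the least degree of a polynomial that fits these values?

351, 727, 1313, 2157, 3307, 4811, 6717
376, 586, 844, 1150, 1504, 1906
210, 258, 306, 354, 402
48, 48, 48, 48
The fourth differences are constant, so the polynomial has degree 4.

4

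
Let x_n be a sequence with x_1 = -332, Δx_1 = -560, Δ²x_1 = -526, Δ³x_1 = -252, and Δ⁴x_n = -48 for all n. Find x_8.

-25798

Build the table forward from the leading diagonal:
Δ⁴: -48  -48  -48  -48  -48  -48  -48  -48
Δ³: -252  -300  -348  -396  -444  -492  -540  -588
Δ²: -526  -778  -1078  -1426  -1822  -2266  -2758  -3298
Δ: -560  -1086  -1864  -2942  -4368  -6190  -8456  -11214
x: -332  -892  -1978  -3842  -6784  -11152  -17342  -25798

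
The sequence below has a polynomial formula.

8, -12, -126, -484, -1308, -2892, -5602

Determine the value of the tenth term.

-25228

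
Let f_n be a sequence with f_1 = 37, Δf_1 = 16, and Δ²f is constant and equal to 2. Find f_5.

113

Build the table forward from the leading diagonal:
Second differences: 2  2  2  2  2
First differences: 16  18  20  22  24
f: 37  53  71  91  113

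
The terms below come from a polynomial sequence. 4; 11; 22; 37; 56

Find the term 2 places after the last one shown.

First differences: 7, 11, 15, 19
Second differences: 4, 4, 4
Second differences constant at 4.
19 + 4 = 23;  56 + 23 = 79
23 + 4 = 27;  79 + 27 = 106

106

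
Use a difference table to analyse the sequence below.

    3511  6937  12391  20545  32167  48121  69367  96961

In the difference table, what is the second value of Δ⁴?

96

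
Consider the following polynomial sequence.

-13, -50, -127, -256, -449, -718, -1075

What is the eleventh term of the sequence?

-37, -77, -129, -193, -269, -357
-40, -52, -64, -76, -88
-12, -12, -12, -12
The third differences are constant (-12).
-88 − 12 = -100;  -357 − 100 = -457;  -1075 − 457 = -1532
-100 − 12 = -112;  -457 − 112 = -569;  -1532 − 569 = -2101
-112 − 12 = -124;  -569 − 124 = -693;  -2101 − 693 = -2794
-124 − 12 = -136;  -693 − 136 = -829;  -2794 − 829 = -3623

-3623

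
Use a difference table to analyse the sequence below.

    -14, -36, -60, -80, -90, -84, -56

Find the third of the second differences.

First differences: -22, -24, -20, -10, 6, 28
Second differences: -2, 4, 10, 16, 22
Third differences: 6, 6, 6, 6

10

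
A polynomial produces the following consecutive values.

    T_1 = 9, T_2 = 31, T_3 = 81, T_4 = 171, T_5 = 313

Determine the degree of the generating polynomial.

3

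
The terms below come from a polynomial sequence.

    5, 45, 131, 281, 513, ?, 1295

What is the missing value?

Using the first 5 terms:
First differences: 40  86  150  232
Second differences: 46  64  82
Third differences: 18  18
Constant third difference = 18.
Extend forward: 82 + 18 = 100;  232 + 100 = 332;  513 + 332 = 845

845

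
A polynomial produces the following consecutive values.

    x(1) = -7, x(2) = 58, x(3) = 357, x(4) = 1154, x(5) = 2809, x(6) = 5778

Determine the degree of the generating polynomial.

4

65, 299, 797, 1655, 2969
234, 498, 858, 1314
264, 360, 456
96, 96
The fourth differences are constant, so the polynomial has degree 4.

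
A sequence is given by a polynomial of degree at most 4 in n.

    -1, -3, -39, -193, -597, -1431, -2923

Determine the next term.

-5349

-2, -36, -154, -404, -834, -1492
-34, -118, -250, -430, -658
-84, -132, -180, -228
-48, -48, -48
The fourth differences are constant (-48).
-228 − 48 = -276;  -658 − 276 = -934;  -1492 − 934 = -2426;  -2923 − 2426 = -5349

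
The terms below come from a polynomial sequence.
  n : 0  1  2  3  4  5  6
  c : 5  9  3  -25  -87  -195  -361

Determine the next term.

D1: 4, -6, -28, -62, -108, -166
D2: -10, -22, -34, -46, -58
D3: -12, -12, -12, -12
The third differences are constant (-12).
-58 − 12 = -70;  -166 − 70 = -236;  -361 − 236 = -597

-597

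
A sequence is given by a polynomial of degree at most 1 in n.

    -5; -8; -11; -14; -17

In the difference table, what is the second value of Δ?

D1: -3, -3, -3, -3

-3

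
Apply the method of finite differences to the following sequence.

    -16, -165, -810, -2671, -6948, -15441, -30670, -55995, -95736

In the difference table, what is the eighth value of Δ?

-39741

D1: -149, -645, -1861, -4277, -8493, -15229, -25325, -39741
D2: -496, -1216, -2416, -4216, -6736, -10096, -14416
D3: -720, -1200, -1800, -2520, -3360, -4320
D4: -480, -600, -720, -840, -960
D5: -120, -120, -120, -120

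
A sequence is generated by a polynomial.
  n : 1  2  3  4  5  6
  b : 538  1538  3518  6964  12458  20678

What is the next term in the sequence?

32398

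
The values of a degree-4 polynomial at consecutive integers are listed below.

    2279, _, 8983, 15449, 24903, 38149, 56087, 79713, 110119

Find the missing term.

4797

Using the last 7 terms:
6466  9454  13246  17938  23626  30406
2988  3792  4692  5688  6780
804  900  996  1092
96  96  96
Constant fourth difference = 96.
Extend backward: 804 − 96 = 708;  2988 − 708 = 2280;  6466 − 2280 = 4186;  8983 − 4186 = 4797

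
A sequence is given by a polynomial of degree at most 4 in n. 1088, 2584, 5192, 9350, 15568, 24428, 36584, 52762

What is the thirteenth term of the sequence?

First differences: 1496  2608  4158  6218  8860  12156  16178
Second differences: 1112  1550  2060  2642  3296  4022
Third differences: 438  510  582  654  726
Fourth differences: 72  72  72  72
The fourth differences are constant (72).
726 + 72 = 798;  4022 + 798 = 4820;  16178 + 4820 = 20998;  52762 + 20998 = 73760
798 + 72 = 870;  4820 + 870 = 5690;  20998 + 5690 = 26688;  73760 + 26688 = 100448
870 + 72 = 942;  5690 + 942 = 6632;  26688 + 6632 = 33320;  100448 + 33320 = 133768
942 + 72 = 1014;  6632 + 1014 = 7646;  33320 + 7646 = 40966;  133768 + 40966 = 174734
1014 + 72 = 1086;  7646 + 1086 = 8732;  40966 + 8732 = 49698;  174734 + 49698 = 224432

224432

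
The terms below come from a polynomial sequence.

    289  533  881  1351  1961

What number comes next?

244, 348, 470, 610
104, 122, 140
18, 18
Constant third difference = 18, so extend:
140 + 18 = 158;  610 + 158 = 768;  1961 + 768 = 2729

2729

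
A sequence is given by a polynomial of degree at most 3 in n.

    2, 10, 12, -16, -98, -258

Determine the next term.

-520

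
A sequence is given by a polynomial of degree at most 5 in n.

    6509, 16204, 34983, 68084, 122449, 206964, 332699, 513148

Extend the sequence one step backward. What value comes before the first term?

9695  18779  33101  54365  84515  125735  180449
9084  14322  21264  30150  41220  54714
5238  6942  8886  11070  13494
1704  1944  2184  2424
240  240  240
The fifth differences are constant at 240.
Work back: 1704 − 240 = 1464;  5238 − 1464 = 3774;  9084 − 3774 = 5310;  9695 − 5310 = 4385;  6509 − 4385 = 2124

2124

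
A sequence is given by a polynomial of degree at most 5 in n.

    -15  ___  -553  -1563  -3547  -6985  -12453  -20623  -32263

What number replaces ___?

Using the last 7 terms:
D1: -1010, -1984, -3438, -5468, -8170, -11640
D2: -974, -1454, -2030, -2702, -3470
D3: -480, -576, -672, -768
D4: -96, -96, -96
Constant fourth difference = -96.
Extend backward: -480 + 96 = -384;  -974 + 384 = -590;  -1010 + 590 = -420;  -553 + 420 = -133

-133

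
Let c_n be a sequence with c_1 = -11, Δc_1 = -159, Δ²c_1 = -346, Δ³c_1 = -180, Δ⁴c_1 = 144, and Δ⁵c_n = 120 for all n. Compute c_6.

Build the table forward from the leading diagonal:
Δ⁵: 120  120  120  120  120  120
Δ⁴: 144  264  384  504  624  744
Δ³: -180  -36  228  612  1116  1740
Δ²: -346  -526  -562  -334  278  1394
Δ: -159  -505  -1031  -1593  -1927  -1649
c: -11  -170  -675  -1706  -3299  -5226

-5226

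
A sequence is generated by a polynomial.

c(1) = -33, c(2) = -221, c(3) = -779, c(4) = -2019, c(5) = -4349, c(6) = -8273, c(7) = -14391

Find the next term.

-23399

-188, -558, -1240, -2330, -3924, -6118
-370, -682, -1090, -1594, -2194
-312, -408, -504, -600
-96, -96, -96
The fourth differences are constant (-96).
-600 − 96 = -696;  -2194 − 696 = -2890;  -6118 − 2890 = -9008;  -14391 − 9008 = -23399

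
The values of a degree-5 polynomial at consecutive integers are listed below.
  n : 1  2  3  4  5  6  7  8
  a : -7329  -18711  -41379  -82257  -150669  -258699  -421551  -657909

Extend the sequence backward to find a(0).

-2349

-11382, -22668, -40878, -68412, -108030, -162852, -236358
-11286, -18210, -27534, -39618, -54822, -73506
-6924, -9324, -12084, -15204, -18684
-2400, -2760, -3120, -3480
-360, -360, -360
The fifth differences are constant at -360.
Work back: -2400 + 360 = -2040;  -6924 + 2040 = -4884;  -11286 + 4884 = -6402;  -11382 + 6402 = -4980;  -7329 + 4980 = -2349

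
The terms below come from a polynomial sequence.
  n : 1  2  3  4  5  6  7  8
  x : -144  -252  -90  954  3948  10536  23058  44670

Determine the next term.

Δ: -108, 162, 1044, 2994, 6588, 12522, 21612
Δ²: 270, 882, 1950, 3594, 5934, 9090
Δ³: 612, 1068, 1644, 2340, 3156
Δ⁴: 456, 576, 696, 816
Δ⁵: 120, 120, 120
The fifth differences are constant (120).
816 + 120 = 936;  3156 + 936 = 4092;  9090 + 4092 = 13182;  21612 + 13182 = 34794;  44670 + 34794 = 79464

79464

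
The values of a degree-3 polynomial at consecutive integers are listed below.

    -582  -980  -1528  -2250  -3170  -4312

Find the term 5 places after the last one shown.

-398  -548  -722  -920  -1142
-150  -174  -198  -222
-24  -24  -24
Constant third difference = -24, so extend:
-222 − 24 = -246;  -1142 − 246 = -1388;  -4312 − 1388 = -5700
-246 − 24 = -270;  -1388 − 270 = -1658;  -5700 − 1658 = -7358
-270 − 24 = -294;  -1658 − 294 = -1952;  -7358 − 1952 = -9310
-294 − 24 = -318;  -1952 − 318 = -2270;  -9310 − 2270 = -11580
-318 − 24 = -342;  -2270 − 342 = -2612;  -11580 − 2612 = -14192

-14192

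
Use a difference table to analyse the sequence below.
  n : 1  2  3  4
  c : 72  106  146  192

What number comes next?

244

D1: 34  40  46
D2: 6  6
Constant second difference = 6, so extend:
46 + 6 = 52;  192 + 52 = 244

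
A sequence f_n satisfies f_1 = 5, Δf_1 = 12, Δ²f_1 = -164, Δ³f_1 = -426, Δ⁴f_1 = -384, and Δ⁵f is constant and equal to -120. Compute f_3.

Build the table forward from the leading diagonal:
Fifth differences: -120  -120  -120
Fourth differences: -384  -504  -624
Third differences: -426  -810  -1314
Second differences: -164  -590  -1400
First differences: 12  -152  -742
f: 5  17  -135

-135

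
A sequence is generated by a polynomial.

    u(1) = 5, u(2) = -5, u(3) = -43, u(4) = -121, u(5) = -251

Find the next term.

Δ: -10  -38  -78  -130
Δ²: -28  -40  -52
Δ³: -12  -12
Third differences constant at -12.
-52 − 12 = -64;  -130 − 64 = -194;  -251 − 194 = -445

-445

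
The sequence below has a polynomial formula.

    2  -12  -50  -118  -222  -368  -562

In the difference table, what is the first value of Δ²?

-24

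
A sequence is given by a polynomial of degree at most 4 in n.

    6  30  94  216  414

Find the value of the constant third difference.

Δ: 24, 64, 122, 198
Δ²: 40, 58, 76
Δ³: 18, 18

18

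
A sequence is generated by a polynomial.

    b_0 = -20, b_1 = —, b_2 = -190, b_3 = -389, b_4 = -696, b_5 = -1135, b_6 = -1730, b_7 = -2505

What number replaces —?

Using the last 6 terms:
-199  -307  -439  -595  -775
-108  -132  -156  -180
-24  -24  -24
Constant third difference = -24.
Extend backward: -108 + 24 = -84;  -199 + 84 = -115;  -190 + 115 = -75

-75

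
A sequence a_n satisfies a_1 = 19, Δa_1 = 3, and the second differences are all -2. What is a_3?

Build the table forward from the leading diagonal:
Second differences: -2, -2, -2
First differences: 3, 1, -1
a: 19, 22, 23

23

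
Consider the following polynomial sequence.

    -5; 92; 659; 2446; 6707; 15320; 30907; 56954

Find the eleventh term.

Δ: 97, 567, 1787, 4261, 8613, 15587, 26047
Δ²: 470, 1220, 2474, 4352, 6974, 10460
Δ³: 750, 1254, 1878, 2622, 3486
Δ⁴: 504, 624, 744, 864
Δ⁵: 120, 120, 120
The fifth differences are constant (120).
864 + 120 = 984;  3486 + 984 = 4470;  10460 + 4470 = 14930;  26047 + 14930 = 40977;  56954 + 40977 = 97931
984 + 120 = 1104;  4470 + 1104 = 5574;  14930 + 5574 = 20504;  40977 + 20504 = 61481;  97931 + 61481 = 159412
1104 + 120 = 1224;  5574 + 1224 = 6798;  20504 + 6798 = 27302;  61481 + 27302 = 88783;  159412 + 88783 = 248195

248195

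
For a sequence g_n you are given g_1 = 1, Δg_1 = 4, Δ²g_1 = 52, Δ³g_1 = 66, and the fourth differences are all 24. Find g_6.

Build the table forward from the leading diagonal:
Δ⁴: 24, 24, 24, 24, 24, 24
Δ³: 66, 90, 114, 138, 162, 186
Δ²: 52, 118, 208, 322, 460, 622
Δ: 4, 56, 174, 382, 704, 1164
g: 1, 5, 61, 235, 617, 1321

1321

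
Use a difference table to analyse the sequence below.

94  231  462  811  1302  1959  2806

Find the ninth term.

5166

137 , 231 , 349 , 491 , 657 , 847
94 , 118 , 142 , 166 , 190
24 , 24 , 24 , 24
Third differences constant at 24.
190 + 24 = 214;  847 + 214 = 1061;  2806 + 1061 = 3867
214 + 24 = 238;  1061 + 238 = 1299;  3867 + 1299 = 5166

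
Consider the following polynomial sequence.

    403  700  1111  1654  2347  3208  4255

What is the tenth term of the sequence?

8692

297 , 411 , 543 , 693 , 861 , 1047
114 , 132 , 150 , 168 , 186
18 , 18 , 18 , 18
Constant third difference = 18, so extend:
186 + 18 = 204;  1047 + 204 = 1251;  4255 + 1251 = 5506
204 + 18 = 222;  1251 + 222 = 1473;  5506 + 1473 = 6979
222 + 18 = 240;  1473 + 240 = 1713;  6979 + 1713 = 8692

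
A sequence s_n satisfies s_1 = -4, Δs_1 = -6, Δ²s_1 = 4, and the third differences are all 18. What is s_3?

-12

Build the table forward from the leading diagonal:
D3: 18  18  18
D2: 4  22  40
D1: -6  -2  20
s: -4  -10  -12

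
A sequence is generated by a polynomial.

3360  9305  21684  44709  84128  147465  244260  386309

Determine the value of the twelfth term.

1735365

First differences: 5945  12379  23025  39419  63337  96795  142049
Second differences: 6434  10646  16394  23918  33458  45254
Third differences: 4212  5748  7524  9540  11796
Fourth differences: 1536  1776  2016  2256
Fifth differences: 240  240  240
Fifth differences constant at 240.
2256 + 240 = 2496;  11796 + 2496 = 14292;  45254 + 14292 = 59546;  142049 + 59546 = 201595;  386309 + 201595 = 587904
2496 + 240 = 2736;  14292 + 2736 = 17028;  59546 + 17028 = 76574;  201595 + 76574 = 278169;  587904 + 278169 = 866073
2736 + 240 = 2976;  17028 + 2976 = 20004;  76574 + 20004 = 96578;  278169 + 96578 = 374747;  866073 + 374747 = 1240820
2976 + 240 = 3216;  20004 + 3216 = 23220;  96578 + 23220 = 119798;  374747 + 119798 = 494545;  1240820 + 494545 = 1735365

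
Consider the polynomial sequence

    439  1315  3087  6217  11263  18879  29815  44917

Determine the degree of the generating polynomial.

876, 1772, 3130, 5046, 7616, 10936, 15102
896, 1358, 1916, 2570, 3320, 4166
462, 558, 654, 750, 846
96, 96, 96, 96
The fourth differences are constant, so the polynomial has degree 4.

4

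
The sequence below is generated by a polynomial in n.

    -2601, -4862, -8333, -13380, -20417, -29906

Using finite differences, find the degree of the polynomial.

-2261, -3471, -5047, -7037, -9489
-1210, -1576, -1990, -2452
-366, -414, -462
-48, -48
The fourth differences are constant, so the polynomial has degree 4.

4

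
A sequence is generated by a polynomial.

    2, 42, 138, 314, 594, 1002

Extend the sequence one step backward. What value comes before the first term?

First differences: 40  96  176  280  408
Second differences: 56  80  104  128
Third differences: 24  24  24
The third differences are constant at 24.
Work back: 56 − 24 = 32;  40 − 32 = 8;  2 − 8 = -6

-6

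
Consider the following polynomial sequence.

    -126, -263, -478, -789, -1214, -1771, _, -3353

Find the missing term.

-2478

Using the first 6 terms:
D1: -137, -215, -311, -425, -557
D2: -78, -96, -114, -132
D3: -18, -18, -18
Constant third difference = -18.
Extend forward: -132 − 18 = -150;  -557 − 150 = -707;  -1771 − 707 = -2478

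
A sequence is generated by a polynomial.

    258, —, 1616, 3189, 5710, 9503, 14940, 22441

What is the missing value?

Using the last 6 terms:
D1: 1573  2521  3793  5437  7501
D2: 948  1272  1644  2064
D3: 324  372  420
D4: 48  48
Constant fourth difference = 48.
Extend backward: 324 − 48 = 276;  948 − 276 = 672;  1573 − 672 = 901;  1616 − 901 = 715

715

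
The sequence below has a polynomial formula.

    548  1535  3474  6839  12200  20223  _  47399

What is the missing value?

Using the first 6 terms:
First differences: 987, 1939, 3365, 5361, 8023
Second differences: 952, 1426, 1996, 2662
Third differences: 474, 570, 666
Fourth differences: 96, 96
Constant fourth difference = 96.
Extend forward: 666 + 96 = 762;  2662 + 762 = 3424;  8023 + 3424 = 11447;  20223 + 11447 = 31670

31670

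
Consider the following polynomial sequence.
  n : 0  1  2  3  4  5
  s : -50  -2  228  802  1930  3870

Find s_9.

26590

First differences: 48  230  574  1128  1940
Second differences: 182  344  554  812
Third differences: 162  210  258
Fourth differences: 48  48
Constant fourth difference = 48, so extend:
258 + 48 = 306;  812 + 306 = 1118;  1940 + 1118 = 3058;  3870 + 3058 = 6928
306 + 48 = 354;  1118 + 354 = 1472;  3058 + 1472 = 4530;  6928 + 4530 = 11458
354 + 48 = 402;  1472 + 402 = 1874;  4530 + 1874 = 6404;  11458 + 6404 = 17862
402 + 48 = 450;  1874 + 450 = 2324;  6404 + 2324 = 8728;  17862 + 8728 = 26590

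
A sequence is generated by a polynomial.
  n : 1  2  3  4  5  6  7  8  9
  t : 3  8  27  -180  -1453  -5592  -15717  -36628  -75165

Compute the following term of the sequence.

5 , 19 , -207 , -1273 , -4139 , -10125 , -20911 , -38537
14 , -226 , -1066 , -2866 , -5986 , -10786 , -17626
-240 , -840 , -1800 , -3120 , -4800 , -6840
-600 , -960 , -1320 , -1680 , -2040
-360 , -360 , -360 , -360
The fifth differences are constant (-360).
-2040 − 360 = -2400;  -6840 − 2400 = -9240;  -17626 − 9240 = -26866;  -38537 − 26866 = -65403;  -75165 − 65403 = -140568

-140568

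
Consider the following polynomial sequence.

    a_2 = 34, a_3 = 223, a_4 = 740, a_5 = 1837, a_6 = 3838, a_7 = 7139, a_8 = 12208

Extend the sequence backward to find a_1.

189, 517, 1097, 2001, 3301, 5069
328, 580, 904, 1300, 1768
252, 324, 396, 468
72, 72, 72
The fourth differences are constant at 72.
Work back: 252 − 72 = 180;  328 − 180 = 148;  189 − 148 = 41;  34 − 41 = -7

-7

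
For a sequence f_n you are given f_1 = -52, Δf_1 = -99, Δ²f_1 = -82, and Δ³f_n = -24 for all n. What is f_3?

-332

Build the table forward from the leading diagonal:
Δ³: -24  -24  -24
Δ²: -82  -106  -130
Δ: -99  -181  -287
f: -52  -151  -332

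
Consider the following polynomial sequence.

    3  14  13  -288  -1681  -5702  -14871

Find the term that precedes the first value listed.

4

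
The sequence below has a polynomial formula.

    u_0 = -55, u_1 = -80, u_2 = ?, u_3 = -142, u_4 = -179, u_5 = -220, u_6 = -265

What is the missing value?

Using the last 4 terms:
-37  -41  -45
-4  -4
Constant second difference = -4.
Extend backward: -37 + 4 = -33;  -142 + 33 = -109

-109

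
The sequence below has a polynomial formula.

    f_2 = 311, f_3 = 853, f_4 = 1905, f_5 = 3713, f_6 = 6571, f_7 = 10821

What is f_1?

First differences: 542, 1052, 1808, 2858, 4250
Second differences: 510, 756, 1050, 1392
Third differences: 246, 294, 342
Fourth differences: 48, 48
The fourth differences are constant at 48.
Work back: 246 − 48 = 198;  510 − 198 = 312;  542 − 312 = 230;  311 − 230 = 81

81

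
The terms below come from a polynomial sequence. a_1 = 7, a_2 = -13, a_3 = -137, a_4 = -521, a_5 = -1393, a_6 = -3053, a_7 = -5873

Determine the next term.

D1: -20, -124, -384, -872, -1660, -2820
D2: -104, -260, -488, -788, -1160
D3: -156, -228, -300, -372
D4: -72, -72, -72
Fourth differences constant at -72.
-372 − 72 = -444;  -1160 − 444 = -1604;  -2820 − 1604 = -4424;  -5873 − 4424 = -10297

-10297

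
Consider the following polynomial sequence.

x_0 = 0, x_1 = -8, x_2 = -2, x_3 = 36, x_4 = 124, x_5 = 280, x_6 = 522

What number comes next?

868

Δ: -8, 6, 38, 88, 156, 242
Δ²: 14, 32, 50, 68, 86
Δ³: 18, 18, 18, 18
Constant third difference = 18, so extend:
86 + 18 = 104;  242 + 104 = 346;  522 + 346 = 868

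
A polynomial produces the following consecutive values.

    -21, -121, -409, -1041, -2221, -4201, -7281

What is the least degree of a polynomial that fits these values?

4

D1: -100, -288, -632, -1180, -1980, -3080
D2: -188, -344, -548, -800, -1100
D3: -156, -204, -252, -300
D4: -48, -48, -48
The fourth differences are constant, so the polynomial has degree 4.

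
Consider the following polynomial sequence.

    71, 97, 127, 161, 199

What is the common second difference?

4

D1: 26, 30, 34, 38
D2: 4, 4, 4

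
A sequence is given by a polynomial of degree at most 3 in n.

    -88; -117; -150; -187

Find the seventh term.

-322

D1: -29, -33, -37
D2: -4, -4
Second differences constant at -4.
-37 − 4 = -41;  -187 − 41 = -228
-41 − 4 = -45;  -228 − 45 = -273
-45 − 4 = -49;  -273 − 49 = -322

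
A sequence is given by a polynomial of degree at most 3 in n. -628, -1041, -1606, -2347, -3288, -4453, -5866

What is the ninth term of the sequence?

-9532

-413 , -565 , -741 , -941 , -1165 , -1413
-152 , -176 , -200 , -224 , -248
-24 , -24 , -24 , -24
Third differences constant at -24.
-248 − 24 = -272;  -1413 − 272 = -1685;  -5866 − 1685 = -7551
-272 − 24 = -296;  -1685 − 296 = -1981;  -7551 − 1981 = -9532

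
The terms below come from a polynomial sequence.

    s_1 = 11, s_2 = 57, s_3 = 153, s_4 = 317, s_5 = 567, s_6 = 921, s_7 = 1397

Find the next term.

First differences: 46 , 96 , 164 , 250 , 354 , 476
Second differences: 50 , 68 , 86 , 104 , 122
Third differences: 18 , 18 , 18 , 18
The third differences are constant (18).
122 + 18 = 140;  476 + 140 = 616;  1397 + 616 = 2013

2013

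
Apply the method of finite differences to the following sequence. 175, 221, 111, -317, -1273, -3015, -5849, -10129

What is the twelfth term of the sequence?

46, -110, -428, -956, -1742, -2834, -4280
-156, -318, -528, -786, -1092, -1446
-162, -210, -258, -306, -354
-48, -48, -48, -48
Fourth differences constant at -48.
-354 − 48 = -402;  -1446 − 402 = -1848;  -4280 − 1848 = -6128;  -10129 − 6128 = -16257
-402 − 48 = -450;  -1848 − 450 = -2298;  -6128 − 2298 = -8426;  -16257 − 8426 = -24683
-450 − 48 = -498;  -2298 − 498 = -2796;  -8426 − 2796 = -11222;  -24683 − 11222 = -35905
-498 − 48 = -546;  -2796 − 546 = -3342;  -11222 − 3342 = -14564;  -35905 − 14564 = -50469

-50469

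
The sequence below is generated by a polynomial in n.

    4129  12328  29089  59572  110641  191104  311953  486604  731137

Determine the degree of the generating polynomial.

Δ: 8199, 16761, 30483, 51069, 80463, 120849, 174651, 244533
Δ²: 8562, 13722, 20586, 29394, 40386, 53802, 69882
Δ³: 5160, 6864, 8808, 10992, 13416, 16080
Δ⁴: 1704, 1944, 2184, 2424, 2664
Δ⁵: 240, 240, 240, 240
The fifth differences are constant, so the polynomial has degree 5.

5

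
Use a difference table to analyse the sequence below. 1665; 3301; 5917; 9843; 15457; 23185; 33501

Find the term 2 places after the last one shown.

64033

D1: 1636, 2616, 3926, 5614, 7728, 10316
D2: 980, 1310, 1688, 2114, 2588
D3: 330, 378, 426, 474
D4: 48, 48, 48
Constant fourth difference = 48, so extend:
474 + 48 = 522;  2588 + 522 = 3110;  10316 + 3110 = 13426;  33501 + 13426 = 46927
522 + 48 = 570;  3110 + 570 = 3680;  13426 + 3680 = 17106;  46927 + 17106 = 64033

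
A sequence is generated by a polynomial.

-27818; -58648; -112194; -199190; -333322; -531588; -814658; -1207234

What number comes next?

-30830, -53546, -86996, -134132, -198266, -283070, -392576
-22716, -33450, -47136, -64134, -84804, -109506
-10734, -13686, -16998, -20670, -24702
-2952, -3312, -3672, -4032
-360, -360, -360
The fifth differences are constant (-360).
-4032 − 360 = -4392;  -24702 − 4392 = -29094;  -109506 − 29094 = -138600;  -392576 − 138600 = -531176;  -1207234 − 531176 = -1738410

-1738410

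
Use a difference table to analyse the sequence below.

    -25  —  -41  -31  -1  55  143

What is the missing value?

-37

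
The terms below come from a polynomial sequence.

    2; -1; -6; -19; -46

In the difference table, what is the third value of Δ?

Δ: -3, -5, -13, -27
Δ²: -2, -8, -14
Δ³: -6, -6

-13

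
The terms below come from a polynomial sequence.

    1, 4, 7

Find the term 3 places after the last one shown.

D1: 3 , 3
Constant first difference = 3, so extend:
7 + 3 = 10
10 + 3 = 13
13 + 3 = 16

16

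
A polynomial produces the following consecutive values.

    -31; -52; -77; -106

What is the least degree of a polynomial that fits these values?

2

-21, -25, -29
-4, -4
The second differences are constant, so the polynomial has degree 2.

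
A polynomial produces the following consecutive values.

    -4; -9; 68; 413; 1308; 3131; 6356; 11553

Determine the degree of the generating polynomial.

First differences: -5, 77, 345, 895, 1823, 3225, 5197
Second differences: 82, 268, 550, 928, 1402, 1972
Third differences: 186, 282, 378, 474, 570
Fourth differences: 96, 96, 96, 96
The fourth differences are constant, so the polynomial has degree 4.

4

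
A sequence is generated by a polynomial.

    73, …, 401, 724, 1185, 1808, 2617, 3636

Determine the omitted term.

Using the last 6 terms:
D1: 323  461  623  809  1019
D2: 138  162  186  210
D3: 24  24  24
Constant third difference = 24.
Extend backward: 138 − 24 = 114;  323 − 114 = 209;  401 − 209 = 192

192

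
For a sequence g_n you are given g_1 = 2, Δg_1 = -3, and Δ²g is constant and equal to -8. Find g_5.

-58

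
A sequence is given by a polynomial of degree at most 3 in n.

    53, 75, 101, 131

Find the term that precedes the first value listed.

Δ: 22, 26, 30
Δ²: 4, 4
The second differences are constant at 4.
Work back: 22 − 4 = 18;  53 − 18 = 35

35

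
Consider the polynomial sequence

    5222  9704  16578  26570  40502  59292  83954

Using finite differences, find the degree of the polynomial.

4

First differences: 4482, 6874, 9992, 13932, 18790, 24662
Second differences: 2392, 3118, 3940, 4858, 5872
Third differences: 726, 822, 918, 1014
Fourth differences: 96, 96, 96
The fourth differences are constant, so the polynomial has degree 4.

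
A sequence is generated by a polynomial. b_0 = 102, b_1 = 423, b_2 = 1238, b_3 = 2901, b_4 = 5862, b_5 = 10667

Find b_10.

88182

First differences: 321, 815, 1663, 2961, 4805
Second differences: 494, 848, 1298, 1844
Third differences: 354, 450, 546
Fourth differences: 96, 96
Constant fourth difference = 96, so extend:
546 + 96 = 642;  1844 + 642 = 2486;  4805 + 2486 = 7291;  10667 + 7291 = 17958
642 + 96 = 738;  2486 + 738 = 3224;  7291 + 3224 = 10515;  17958 + 10515 = 28473
738 + 96 = 834;  3224 + 834 = 4058;  10515 + 4058 = 14573;  28473 + 14573 = 43046
834 + 96 = 930;  4058 + 930 = 4988;  14573 + 4988 = 19561;  43046 + 19561 = 62607
930 + 96 = 1026;  4988 + 1026 = 6014;  19561 + 6014 = 25575;  62607 + 25575 = 88182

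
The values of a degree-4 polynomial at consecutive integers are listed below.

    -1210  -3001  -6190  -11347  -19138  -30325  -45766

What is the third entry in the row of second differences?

-2634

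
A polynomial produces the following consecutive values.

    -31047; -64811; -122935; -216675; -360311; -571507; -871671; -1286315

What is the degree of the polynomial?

First differences: -33764, -58124, -93740, -143636, -211196, -300164, -414644
Second differences: -24360, -35616, -49896, -67560, -88968, -114480
Third differences: -11256, -14280, -17664, -21408, -25512
Fourth differences: -3024, -3384, -3744, -4104
Fifth differences: -360, -360, -360
The fifth differences are constant, so the polynomial has degree 5.

5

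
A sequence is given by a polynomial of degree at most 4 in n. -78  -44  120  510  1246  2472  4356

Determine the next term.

7090

34  164  390  736  1226  1884
130  226  346  490  658
96  120  144  168
24  24  24
The fourth differences are constant (24).
168 + 24 = 192;  658 + 192 = 850;  1884 + 850 = 2734;  4356 + 2734 = 7090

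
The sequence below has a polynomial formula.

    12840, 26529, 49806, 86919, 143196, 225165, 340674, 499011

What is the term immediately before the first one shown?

5451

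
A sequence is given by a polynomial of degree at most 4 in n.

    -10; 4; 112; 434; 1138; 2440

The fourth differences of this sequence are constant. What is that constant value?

48

D1: 14, 108, 322, 704, 1302
D2: 94, 214, 382, 598
D3: 120, 168, 216
D4: 48, 48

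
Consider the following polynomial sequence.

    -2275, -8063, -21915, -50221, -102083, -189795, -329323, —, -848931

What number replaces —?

-540785

Using the first 7 terms:
-5788, -13852, -28306, -51862, -87712, -139528
-8064, -14454, -23556, -35850, -51816
-6390, -9102, -12294, -15966
-2712, -3192, -3672
-480, -480
Constant fifth difference = -480.
Extend forward: -3672 − 480 = -4152;  -15966 − 4152 = -20118;  -51816 − 20118 = -71934;  -139528 − 71934 = -211462;  -329323 − 211462 = -540785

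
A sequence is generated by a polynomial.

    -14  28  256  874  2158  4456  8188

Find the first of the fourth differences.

72

Δ: 42, 228, 618, 1284, 2298, 3732
Δ²: 186, 390, 666, 1014, 1434
Δ³: 204, 276, 348, 420
Δ⁴: 72, 72, 72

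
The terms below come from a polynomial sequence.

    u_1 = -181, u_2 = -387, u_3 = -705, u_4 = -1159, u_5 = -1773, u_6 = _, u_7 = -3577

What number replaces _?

Using the first 5 terms:
-206  -318  -454  -614
-112  -136  -160
-24  -24
Constant third difference = -24.
Extend forward: -160 − 24 = -184;  -614 − 184 = -798;  -1773 − 798 = -2571

-2571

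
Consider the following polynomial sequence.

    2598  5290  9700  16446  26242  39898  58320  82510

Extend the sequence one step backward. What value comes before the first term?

1102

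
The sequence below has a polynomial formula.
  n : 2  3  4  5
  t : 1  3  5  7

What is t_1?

-1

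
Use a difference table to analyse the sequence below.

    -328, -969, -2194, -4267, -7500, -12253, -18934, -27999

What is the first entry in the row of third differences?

First differences: -641, -1225, -2073, -3233, -4753, -6681, -9065
Second differences: -584, -848, -1160, -1520, -1928, -2384
Third differences: -264, -312, -360, -408, -456
Fourth differences: -48, -48, -48, -48

-264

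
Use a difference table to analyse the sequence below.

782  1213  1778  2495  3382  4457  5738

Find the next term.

Δ: 431, 565, 717, 887, 1075, 1281
Δ²: 134, 152, 170, 188, 206
Δ³: 18, 18, 18, 18
The third differences are constant (18).
206 + 18 = 224;  1281 + 224 = 1505;  5738 + 1505 = 7243

7243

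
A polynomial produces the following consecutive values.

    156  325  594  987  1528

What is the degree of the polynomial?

3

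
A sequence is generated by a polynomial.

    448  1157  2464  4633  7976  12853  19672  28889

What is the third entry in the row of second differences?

D1: 709, 1307, 2169, 3343, 4877, 6819, 9217
D2: 598, 862, 1174, 1534, 1942, 2398
D3: 264, 312, 360, 408, 456
D4: 48, 48, 48, 48

1174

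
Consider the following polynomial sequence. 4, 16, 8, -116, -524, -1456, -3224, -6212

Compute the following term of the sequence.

Δ: 12, -8, -124, -408, -932, -1768, -2988
Δ²: -20, -116, -284, -524, -836, -1220
Δ³: -96, -168, -240, -312, -384
Δ⁴: -72, -72, -72, -72
The fourth differences are constant (-72).
-384 − 72 = -456;  -1220 − 456 = -1676;  -2988 − 1676 = -4664;  -6212 − 4664 = -10876

-10876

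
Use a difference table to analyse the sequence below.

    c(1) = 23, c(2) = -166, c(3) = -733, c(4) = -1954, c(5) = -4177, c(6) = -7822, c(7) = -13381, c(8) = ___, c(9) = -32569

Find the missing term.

Using the first 7 terms:
First differences: -189, -567, -1221, -2223, -3645, -5559
Second differences: -378, -654, -1002, -1422, -1914
Third differences: -276, -348, -420, -492
Fourth differences: -72, -72, -72
Constant fourth difference = -72.
Extend forward: -492 − 72 = -564;  -1914 − 564 = -2478;  -5559 − 2478 = -8037;  -13381 − 8037 = -21418

-21418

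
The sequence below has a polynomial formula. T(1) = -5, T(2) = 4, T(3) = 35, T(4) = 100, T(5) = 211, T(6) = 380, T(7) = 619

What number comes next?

Δ: 9, 31, 65, 111, 169, 239
Δ²: 22, 34, 46, 58, 70
Δ³: 12, 12, 12, 12
The third differences are constant (12).
70 + 12 = 82;  239 + 82 = 321;  619 + 321 = 940

940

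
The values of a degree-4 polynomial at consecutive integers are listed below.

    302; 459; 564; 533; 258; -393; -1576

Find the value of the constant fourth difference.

-24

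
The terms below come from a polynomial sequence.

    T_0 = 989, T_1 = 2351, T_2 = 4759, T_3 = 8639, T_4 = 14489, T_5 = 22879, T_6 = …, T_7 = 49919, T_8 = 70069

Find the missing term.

34451

Using the first 6 terms:
Δ: 1362  2408  3880  5850  8390
Δ²: 1046  1472  1970  2540
Δ³: 426  498  570
Δ⁴: 72  72
Constant fourth difference = 72.
Extend forward: 570 + 72 = 642;  2540 + 642 = 3182;  8390 + 3182 = 11572;  22879 + 11572 = 34451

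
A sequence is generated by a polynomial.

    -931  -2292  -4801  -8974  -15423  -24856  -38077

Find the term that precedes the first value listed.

Δ: -1361, -2509, -4173, -6449, -9433, -13221
Δ²: -1148, -1664, -2276, -2984, -3788
Δ³: -516, -612, -708, -804
Δ⁴: -96, -96, -96
The fourth differences are constant at -96.
Work back: -516 + 96 = -420;  -1148 + 420 = -728;  -1361 + 728 = -633;  -931 + 633 = -298

-298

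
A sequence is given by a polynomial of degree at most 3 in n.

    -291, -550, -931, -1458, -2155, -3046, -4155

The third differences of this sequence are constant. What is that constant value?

-24

Δ: -259, -381, -527, -697, -891, -1109
Δ²: -122, -146, -170, -194, -218
Δ³: -24, -24, -24, -24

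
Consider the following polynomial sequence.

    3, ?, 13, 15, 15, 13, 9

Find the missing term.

9

Using the last 5 terms:
D1: 2  0  -2  -4
D2: -2  -2  -2
Constant second difference = -2.
Extend backward: 2 + 2 = 4;  13 − 4 = 9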